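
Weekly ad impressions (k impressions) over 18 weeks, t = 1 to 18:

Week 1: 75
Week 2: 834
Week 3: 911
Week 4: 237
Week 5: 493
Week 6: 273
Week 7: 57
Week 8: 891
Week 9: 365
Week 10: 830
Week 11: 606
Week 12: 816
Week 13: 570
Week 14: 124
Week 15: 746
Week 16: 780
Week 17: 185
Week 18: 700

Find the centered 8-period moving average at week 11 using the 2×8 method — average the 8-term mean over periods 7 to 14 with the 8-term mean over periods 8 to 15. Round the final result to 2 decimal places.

Sum over 7–14: 57 + 891 + 365 + 830 + 606 + 816 + 570 + 124 = 4259
Sum over 8–15: 891 + 365 + 830 + 606 + 816 + 570 + 124 + 746 = 4948
CMA at t=11 = (4259 + 4948) / (2·8) = 9207 / 16 = 575.44

575.44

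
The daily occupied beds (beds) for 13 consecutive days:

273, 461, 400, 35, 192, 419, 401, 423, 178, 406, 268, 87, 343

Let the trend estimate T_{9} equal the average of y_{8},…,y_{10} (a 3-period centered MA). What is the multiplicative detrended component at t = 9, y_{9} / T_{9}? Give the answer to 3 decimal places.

Trend T_9 = (423 + 178 + 406) / 3 = 1007/3 = 335.66667
Ratio to trend: 178 / 335.66667 = 0.530

0.530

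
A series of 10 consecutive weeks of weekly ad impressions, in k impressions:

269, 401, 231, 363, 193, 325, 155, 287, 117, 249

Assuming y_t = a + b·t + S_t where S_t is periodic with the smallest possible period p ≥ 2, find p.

First differences y_{t+1} − y_t: 132, -170, 132, -170, 132, -170, …
The difference pattern repeats every 2 terms and not for any smaller step, so p = 2.

2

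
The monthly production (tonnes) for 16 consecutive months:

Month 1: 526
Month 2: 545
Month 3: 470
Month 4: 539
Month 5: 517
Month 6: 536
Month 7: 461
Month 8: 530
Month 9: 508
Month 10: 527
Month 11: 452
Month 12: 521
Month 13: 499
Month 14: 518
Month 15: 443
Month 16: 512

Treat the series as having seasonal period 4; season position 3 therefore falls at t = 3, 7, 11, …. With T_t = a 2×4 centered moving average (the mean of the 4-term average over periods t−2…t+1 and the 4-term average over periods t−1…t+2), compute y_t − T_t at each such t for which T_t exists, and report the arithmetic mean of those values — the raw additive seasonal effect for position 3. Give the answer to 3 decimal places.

-48.875

Season position 3 occurs at t = 3, 7, 11 (where T_t is defined).
t=3: T_3 = 518.87500; y_3 − T_3 = 470 − 518.87500 = -48.87500
t=7: T_7 = 509.87500; y_7 − T_7 = 461 − 509.87500 = -48.87500
t=11: T_11 = 500.87500; y_11 − T_11 = 452 − 500.87500 = -48.87500
Mean deviation: (-48.87500 + -48.87500 + -48.87500) / 3 = -48.875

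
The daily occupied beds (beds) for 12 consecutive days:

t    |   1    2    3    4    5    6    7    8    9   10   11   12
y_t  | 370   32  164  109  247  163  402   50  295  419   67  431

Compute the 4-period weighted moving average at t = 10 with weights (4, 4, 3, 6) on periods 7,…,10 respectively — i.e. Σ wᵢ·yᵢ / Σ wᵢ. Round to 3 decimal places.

Weighted sum: 4·402 + 4·50 + 3·295 + 6·419 = 1608 + 200 + 885 + 2514 = 5207
Weight total: 4 + 4 + 3 + 6 = 17
WMA = 5207 / 17 = 306.294

306.294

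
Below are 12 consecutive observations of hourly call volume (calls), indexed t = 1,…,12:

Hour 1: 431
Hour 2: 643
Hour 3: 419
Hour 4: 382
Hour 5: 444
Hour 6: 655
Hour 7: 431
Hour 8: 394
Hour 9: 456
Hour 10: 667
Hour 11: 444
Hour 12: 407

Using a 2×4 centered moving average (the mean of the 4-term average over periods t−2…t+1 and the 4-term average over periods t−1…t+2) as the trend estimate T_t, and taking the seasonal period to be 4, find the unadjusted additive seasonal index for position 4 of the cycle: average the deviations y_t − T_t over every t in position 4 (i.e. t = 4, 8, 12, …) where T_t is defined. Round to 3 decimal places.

-91.500

Season position 4 occurs at t = 4, 8 (where T_t is defined).
t=4: T_4 = 473.50000; y_4 − T_4 = 382 − 473.50000 = -91.50000
t=8: T_8 = 485.50000; y_8 − T_8 = 394 − 485.50000 = -91.50000
Mean deviation: (-91.50000 + -91.50000) / 2 = -91.500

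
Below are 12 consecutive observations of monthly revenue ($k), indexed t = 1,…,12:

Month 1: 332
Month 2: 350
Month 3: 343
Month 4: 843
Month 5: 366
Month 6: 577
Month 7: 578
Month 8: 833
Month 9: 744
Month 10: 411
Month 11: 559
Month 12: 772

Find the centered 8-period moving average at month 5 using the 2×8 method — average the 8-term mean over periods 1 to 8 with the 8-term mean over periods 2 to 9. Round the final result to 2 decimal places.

Sum over 1–8: 332 + 350 + 343 + 843 + 366 + 577 + 578 + 833 = 4222
Sum over 2–9: 350 + 343 + 843 + 366 + 577 + 578 + 833 + 744 = 4634
CMA at t=5 = (4222 + 4634) / (2·8) = 8856 / 16 = 553.50

553.50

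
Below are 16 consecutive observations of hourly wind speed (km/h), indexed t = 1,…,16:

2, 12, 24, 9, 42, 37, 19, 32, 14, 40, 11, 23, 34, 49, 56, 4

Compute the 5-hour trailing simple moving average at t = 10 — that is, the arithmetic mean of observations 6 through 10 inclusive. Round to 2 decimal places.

28.40

Sum of periods 6–10: 37 + 19 + 32 + 14 + 40 = 142
Divide by 5: 142 / 5 = 28.40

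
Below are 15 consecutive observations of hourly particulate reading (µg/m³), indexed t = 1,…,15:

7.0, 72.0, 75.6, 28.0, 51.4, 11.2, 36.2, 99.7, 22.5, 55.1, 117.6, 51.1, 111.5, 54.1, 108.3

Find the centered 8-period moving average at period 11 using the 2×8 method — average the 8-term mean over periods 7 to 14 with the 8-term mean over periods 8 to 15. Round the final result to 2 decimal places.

72.98

Sum over 7–14: 36.2 + 99.7 + 22.5 + 55.1 + 117.6 + 51.1 + 111.5 + 54.1 = 547.8
Sum over 8–15: 99.7 + 22.5 + 55.1 + 117.6 + 51.1 + 111.5 + 54.1 + 108.3 = 619.9
CMA at t=11 = (547.8 + 619.9) / (2·8) = 1167.7 / 16 = 72.98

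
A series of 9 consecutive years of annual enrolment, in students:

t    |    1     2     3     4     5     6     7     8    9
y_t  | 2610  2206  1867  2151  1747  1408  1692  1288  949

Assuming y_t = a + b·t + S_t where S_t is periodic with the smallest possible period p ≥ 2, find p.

3

First differences y_{t+1} − y_t: -404, -339, 284, -404, -339, 284, -404, -339, …
The difference pattern repeats every 3 terms and not for any smaller step, so p = 3.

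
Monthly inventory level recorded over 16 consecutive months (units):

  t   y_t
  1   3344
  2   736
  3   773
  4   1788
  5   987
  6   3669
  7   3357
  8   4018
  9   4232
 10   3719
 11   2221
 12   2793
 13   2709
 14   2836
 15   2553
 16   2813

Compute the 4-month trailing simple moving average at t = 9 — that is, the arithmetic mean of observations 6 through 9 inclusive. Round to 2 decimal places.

Sum of periods 6–9: 3669 + 3357 + 4018 + 4232 = 15276
Divide by 4: 15276 / 4 = 3819.00

3819.00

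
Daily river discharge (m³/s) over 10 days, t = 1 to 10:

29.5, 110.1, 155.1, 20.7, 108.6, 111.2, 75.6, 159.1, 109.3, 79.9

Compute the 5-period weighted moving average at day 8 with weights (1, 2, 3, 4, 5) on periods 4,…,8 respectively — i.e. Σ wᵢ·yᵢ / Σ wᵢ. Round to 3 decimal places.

111.293

Weighted sum: 1·20.7 + 2·108.6 + 3·111.2 + 4·75.6 + 5·159.1 = 20.7 + 217.2 + 333.6 + 302.4 + 795.5 = 1669.4
Weight total: 1 + 2 + 3 + 4 + 5 = 15
WMA = 1669.4 / 15 = 111.293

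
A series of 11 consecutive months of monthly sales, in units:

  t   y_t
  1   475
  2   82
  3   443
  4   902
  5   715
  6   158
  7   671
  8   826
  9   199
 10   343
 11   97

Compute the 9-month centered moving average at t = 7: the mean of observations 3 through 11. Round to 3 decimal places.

Sum of periods 3–11: 443 + 902 + 715 + 158 + 671 + 826 + 199 + 343 + 97 = 4354
Divide by 9: 4354 / 9 = 483.778

483.778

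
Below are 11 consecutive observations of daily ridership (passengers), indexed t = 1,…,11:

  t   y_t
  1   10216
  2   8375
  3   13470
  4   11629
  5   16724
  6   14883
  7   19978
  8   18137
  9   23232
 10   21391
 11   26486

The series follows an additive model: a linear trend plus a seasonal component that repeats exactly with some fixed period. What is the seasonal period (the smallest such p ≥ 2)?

2

First differences y_{t+1} − y_t: -1841, 5095, -1841, 5095, -1841, 5095, …
The difference pattern repeats every 2 terms and not for any smaller step, so p = 2.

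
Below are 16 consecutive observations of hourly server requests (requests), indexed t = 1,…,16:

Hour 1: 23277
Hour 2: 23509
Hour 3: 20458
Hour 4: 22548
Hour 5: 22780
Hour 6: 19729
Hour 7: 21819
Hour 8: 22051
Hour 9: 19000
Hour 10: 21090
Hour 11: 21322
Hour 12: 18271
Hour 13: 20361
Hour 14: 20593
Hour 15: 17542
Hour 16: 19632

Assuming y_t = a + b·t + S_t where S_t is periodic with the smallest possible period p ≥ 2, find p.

First differences y_{t+1} − y_t: 232, -3051, 2090, 232, -3051, 2090, 232, -3051, …
The difference pattern repeats every 3 terms and not for any smaller step, so p = 3.

3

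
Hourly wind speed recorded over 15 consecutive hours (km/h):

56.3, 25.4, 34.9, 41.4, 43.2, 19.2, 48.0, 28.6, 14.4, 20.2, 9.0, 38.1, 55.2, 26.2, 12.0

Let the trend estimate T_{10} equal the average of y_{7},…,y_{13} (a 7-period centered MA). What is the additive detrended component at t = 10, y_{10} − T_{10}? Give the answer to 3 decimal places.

-10.300

Trend T_10 = (48.0 + 28.6 + 14.4 + 20.2 + 9.0 + 38.1 + 55.2) / 7 = 213.5/7 = 30.50000
Detrended value: 20.2 − 30.50000 = -10.300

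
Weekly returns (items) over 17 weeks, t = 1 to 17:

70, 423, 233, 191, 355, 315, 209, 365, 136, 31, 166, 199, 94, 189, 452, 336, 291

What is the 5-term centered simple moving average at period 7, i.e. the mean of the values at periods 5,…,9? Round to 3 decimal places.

Sum of periods 5–9: 355 + 315 + 209 + 365 + 136 = 1380
Divide by 5: 1380 / 5 = 276.000

276.000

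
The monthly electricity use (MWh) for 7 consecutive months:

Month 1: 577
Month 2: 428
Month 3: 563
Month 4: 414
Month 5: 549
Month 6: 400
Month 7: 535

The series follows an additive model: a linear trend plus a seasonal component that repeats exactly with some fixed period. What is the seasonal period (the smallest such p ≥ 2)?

First differences y_{t+1} − y_t: -149, 135, -149, 135, -149, 135, …
The difference pattern repeats every 2 terms and not for any smaller step, so p = 2.

2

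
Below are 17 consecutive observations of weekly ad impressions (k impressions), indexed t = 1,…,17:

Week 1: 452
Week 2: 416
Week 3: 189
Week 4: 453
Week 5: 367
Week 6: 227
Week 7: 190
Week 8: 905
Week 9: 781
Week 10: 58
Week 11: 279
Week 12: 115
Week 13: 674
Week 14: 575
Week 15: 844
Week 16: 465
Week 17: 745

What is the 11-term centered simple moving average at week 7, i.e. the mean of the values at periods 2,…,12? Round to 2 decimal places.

Sum of periods 2–12: 416 + 189 + 453 + 367 + 227 + 190 + 905 + 781 + 58 + 279 + 115 = 3980
Divide by 11: 3980 / 11 = 361.82

361.82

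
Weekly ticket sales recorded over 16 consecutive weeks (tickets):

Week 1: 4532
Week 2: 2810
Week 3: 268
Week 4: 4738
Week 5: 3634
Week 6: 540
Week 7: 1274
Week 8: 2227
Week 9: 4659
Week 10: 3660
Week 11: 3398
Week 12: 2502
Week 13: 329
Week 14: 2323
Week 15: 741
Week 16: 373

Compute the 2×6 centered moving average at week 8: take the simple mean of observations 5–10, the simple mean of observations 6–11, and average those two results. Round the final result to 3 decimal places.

2646.000

Sum over 5–10: 3634 + 540 + 1274 + 2227 + 4659 + 3660 = 15994
Sum over 6–11: 540 + 1274 + 2227 + 4659 + 3660 + 3398 = 15758
CMA at t=8 = (15994 + 15758) / (2·6) = 31752 / 12 = 2646.000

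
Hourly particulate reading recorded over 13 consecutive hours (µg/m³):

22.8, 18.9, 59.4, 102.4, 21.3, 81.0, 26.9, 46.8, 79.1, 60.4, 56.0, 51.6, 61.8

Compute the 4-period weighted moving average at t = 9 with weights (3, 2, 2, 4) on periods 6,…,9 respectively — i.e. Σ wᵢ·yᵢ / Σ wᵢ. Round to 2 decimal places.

64.25

Weighted sum: 3·81.0 + 2·26.9 + 2·46.8 + 4·79.1 = 243.0 + 53.8 + 93.6 + 316.4 = 706.8
Weight total: 3 + 2 + 2 + 4 = 11
WMA = 706.8 / 11 = 64.25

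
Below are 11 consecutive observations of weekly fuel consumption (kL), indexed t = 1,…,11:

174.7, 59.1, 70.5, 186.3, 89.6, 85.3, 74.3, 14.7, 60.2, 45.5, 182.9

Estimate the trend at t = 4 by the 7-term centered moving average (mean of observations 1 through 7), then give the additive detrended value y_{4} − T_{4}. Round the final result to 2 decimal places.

80.61

Trend T_4 = (174.7 + 59.1 + 70.5 + 186.3 + 89.6 + 85.3 + 74.3) / 7 = 739.8/7 = 105.6857
Detrended value: 186.3 − 105.6857 = 80.61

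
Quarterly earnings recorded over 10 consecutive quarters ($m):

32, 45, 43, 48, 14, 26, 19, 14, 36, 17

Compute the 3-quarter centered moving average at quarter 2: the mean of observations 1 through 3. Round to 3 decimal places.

Sum of periods 1–3: 32 + 45 + 43 = 120
Divide by 3: 120 / 3 = 40.000

40.000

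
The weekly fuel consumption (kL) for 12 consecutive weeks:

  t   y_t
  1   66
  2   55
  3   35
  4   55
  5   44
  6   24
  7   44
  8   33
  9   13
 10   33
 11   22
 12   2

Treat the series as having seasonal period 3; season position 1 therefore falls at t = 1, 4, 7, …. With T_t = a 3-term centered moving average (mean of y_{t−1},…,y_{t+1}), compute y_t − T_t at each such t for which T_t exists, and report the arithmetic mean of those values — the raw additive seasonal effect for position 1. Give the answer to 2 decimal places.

Season position 1 occurs at t = 4, 7, 10 (where T_t is defined).
t=4: T_4 = 44.6667; y_4 − T_4 = 55 − 44.6667 = 10.3333
t=7: T_7 = 33.6667; y_7 − T_7 = 44 − 33.6667 = 10.3333
t=10: T_10 = 22.6667; y_10 − T_10 = 33 − 22.6667 = 10.3333
Mean deviation: (10.3333 + 10.3333 + 10.3333) / 3 = 10.33

10.33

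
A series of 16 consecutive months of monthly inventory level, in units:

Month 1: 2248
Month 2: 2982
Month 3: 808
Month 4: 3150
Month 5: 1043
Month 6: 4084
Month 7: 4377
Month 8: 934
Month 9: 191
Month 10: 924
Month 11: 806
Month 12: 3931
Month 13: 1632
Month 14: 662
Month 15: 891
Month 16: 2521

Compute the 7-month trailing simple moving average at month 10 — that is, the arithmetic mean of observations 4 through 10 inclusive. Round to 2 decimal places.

2100.43

Sum of periods 4–10: 3150 + 1043 + 4084 + 4377 + 934 + 191 + 924 = 14703
Divide by 7: 14703 / 7 = 2100.43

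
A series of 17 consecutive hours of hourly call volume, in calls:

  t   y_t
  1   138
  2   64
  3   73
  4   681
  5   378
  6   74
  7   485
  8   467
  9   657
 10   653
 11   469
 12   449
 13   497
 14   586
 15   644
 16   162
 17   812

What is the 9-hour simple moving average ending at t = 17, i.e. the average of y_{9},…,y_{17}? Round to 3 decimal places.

547.667

Sum of periods 9–17: 657 + 653 + 469 + 449 + 497 + 586 + 644 + 162 + 812 = 4929
Divide by 9: 4929 / 9 = 547.667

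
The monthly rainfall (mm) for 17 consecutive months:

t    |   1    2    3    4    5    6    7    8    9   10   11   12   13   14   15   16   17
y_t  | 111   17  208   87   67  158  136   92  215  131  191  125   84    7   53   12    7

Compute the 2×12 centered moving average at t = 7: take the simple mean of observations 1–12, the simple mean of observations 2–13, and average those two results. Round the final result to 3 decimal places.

Sum over 1–12: 111 + 17 + 208 + 87 + 67 + 158 + 136 + 92 + 215 + 131 + 191 + 125 = 1538
Sum over 2–13: 17 + 208 + 87 + 67 + 158 + 136 + 92 + 215 + 131 + 191 + 125 + 84 = 1511
CMA at t=7 = (1538 + 1511) / (2·12) = 3049 / 24 = 127.042

127.042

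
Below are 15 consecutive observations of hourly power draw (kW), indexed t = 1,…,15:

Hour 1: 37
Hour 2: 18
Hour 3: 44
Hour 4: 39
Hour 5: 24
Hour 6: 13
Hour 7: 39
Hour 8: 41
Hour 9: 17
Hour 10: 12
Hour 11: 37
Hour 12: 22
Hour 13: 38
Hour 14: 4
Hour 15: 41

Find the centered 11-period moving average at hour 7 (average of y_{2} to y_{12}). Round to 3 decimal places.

27.818

Sum of periods 2–12: 18 + 44 + 39 + 24 + 13 + 39 + 41 + 17 + 12 + 37 + 22 = 306
Divide by 11: 306 / 11 = 27.818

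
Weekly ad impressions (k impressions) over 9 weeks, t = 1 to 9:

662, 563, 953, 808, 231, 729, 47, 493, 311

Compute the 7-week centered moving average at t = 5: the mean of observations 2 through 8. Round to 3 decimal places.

Sum of periods 2–8: 563 + 953 + 808 + 231 + 729 + 47 + 493 = 3824
Divide by 7: 3824 / 7 = 546.286

546.286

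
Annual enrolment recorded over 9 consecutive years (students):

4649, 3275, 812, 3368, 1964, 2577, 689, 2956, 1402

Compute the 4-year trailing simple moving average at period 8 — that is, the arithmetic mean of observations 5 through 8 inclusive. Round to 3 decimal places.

2046.500

Sum of periods 5–8: 1964 + 2577 + 689 + 2956 = 8186
Divide by 4: 8186 / 4 = 2046.500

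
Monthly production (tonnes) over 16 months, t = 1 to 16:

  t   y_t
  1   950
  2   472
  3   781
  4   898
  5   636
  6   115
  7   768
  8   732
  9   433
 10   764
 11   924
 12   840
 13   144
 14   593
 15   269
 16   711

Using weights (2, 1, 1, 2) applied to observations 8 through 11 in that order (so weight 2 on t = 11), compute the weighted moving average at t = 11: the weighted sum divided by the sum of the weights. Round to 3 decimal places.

Weighted sum: 2·732 + 1·433 + 1·764 + 2·924 = 1464 + 433 + 764 + 1848 = 4509
Weight total: 2 + 1 + 1 + 2 = 6
WMA = 4509 / 6 = 751.500

751.500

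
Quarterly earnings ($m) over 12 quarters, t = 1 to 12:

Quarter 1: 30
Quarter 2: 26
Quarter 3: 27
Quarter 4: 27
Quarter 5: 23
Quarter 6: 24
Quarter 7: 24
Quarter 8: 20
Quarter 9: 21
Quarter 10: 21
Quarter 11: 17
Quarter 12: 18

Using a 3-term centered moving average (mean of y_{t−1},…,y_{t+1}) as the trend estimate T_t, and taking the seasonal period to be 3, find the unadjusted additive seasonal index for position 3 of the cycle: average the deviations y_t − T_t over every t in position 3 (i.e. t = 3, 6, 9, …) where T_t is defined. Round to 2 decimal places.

Season position 3 occurs at t = 3, 6, 9 (where T_t is defined).
t=3: T_3 = 26.6667; y_3 − T_3 = 27 − 26.6667 = 0.3333
t=6: T_6 = 23.6667; y_6 − T_6 = 24 − 23.6667 = 0.3333
t=9: T_9 = 20.6667; y_9 − T_9 = 21 − 20.6667 = 0.3333
Mean deviation: (0.3333 + 0.3333 + 0.3333) / 3 = 0.33

0.33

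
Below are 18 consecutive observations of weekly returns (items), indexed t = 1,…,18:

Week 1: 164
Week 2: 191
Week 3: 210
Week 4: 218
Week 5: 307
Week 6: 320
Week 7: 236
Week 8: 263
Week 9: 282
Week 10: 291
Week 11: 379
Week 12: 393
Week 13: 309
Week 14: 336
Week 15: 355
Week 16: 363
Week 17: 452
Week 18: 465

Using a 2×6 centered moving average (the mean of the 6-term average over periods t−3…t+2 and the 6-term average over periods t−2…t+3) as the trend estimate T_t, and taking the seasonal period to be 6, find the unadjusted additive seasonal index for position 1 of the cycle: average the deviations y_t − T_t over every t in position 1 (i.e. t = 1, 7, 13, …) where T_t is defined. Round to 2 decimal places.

Season position 1 occurs at t = 7, 13 (where T_t is defined).
t=7: T_7 = 277.0833; y_7 − T_7 = 236 − 277.0833 = -41.0833
t=13: T_13 = 349.8333; y_13 − T_13 = 309 − 349.8333 = -40.8333
Mean deviation: (-41.0833 + -40.8333) / 2 = -40.96

-40.96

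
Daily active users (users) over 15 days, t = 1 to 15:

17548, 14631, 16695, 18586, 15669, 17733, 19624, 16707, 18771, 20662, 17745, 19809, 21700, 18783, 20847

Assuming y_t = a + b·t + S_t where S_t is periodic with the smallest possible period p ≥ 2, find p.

First differences y_{t+1} − y_t: -2917, 2064, 1891, -2917, 2064, 1891, -2917, 2064, …
The difference pattern repeats every 3 terms and not for any smaller step, so p = 3.

3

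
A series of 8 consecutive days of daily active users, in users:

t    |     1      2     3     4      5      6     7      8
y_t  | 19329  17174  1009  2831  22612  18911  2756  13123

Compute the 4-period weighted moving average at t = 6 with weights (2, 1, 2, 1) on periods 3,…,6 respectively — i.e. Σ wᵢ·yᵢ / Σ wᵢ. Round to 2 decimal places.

Weighted sum: 2·1009 + 1·2831 + 2·22612 + 1·18911 = 2018 + 2831 + 45224 + 18911 = 68984
Weight total: 2 + 1 + 2 + 1 = 6
WMA = 68984 / 6 = 11497.33

11497.33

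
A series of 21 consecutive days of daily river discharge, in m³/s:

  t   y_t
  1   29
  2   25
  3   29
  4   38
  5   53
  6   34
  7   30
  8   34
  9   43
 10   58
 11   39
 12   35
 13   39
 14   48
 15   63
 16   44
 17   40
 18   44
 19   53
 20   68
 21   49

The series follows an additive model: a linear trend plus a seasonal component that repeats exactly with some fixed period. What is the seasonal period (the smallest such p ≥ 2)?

First differences y_{t+1} − y_t: -4, 4, 9, 15, -19, -4, 4, 9, 15, -19, -4, 4, …
The difference pattern repeats every 5 terms and not for any smaller step, so p = 5.

5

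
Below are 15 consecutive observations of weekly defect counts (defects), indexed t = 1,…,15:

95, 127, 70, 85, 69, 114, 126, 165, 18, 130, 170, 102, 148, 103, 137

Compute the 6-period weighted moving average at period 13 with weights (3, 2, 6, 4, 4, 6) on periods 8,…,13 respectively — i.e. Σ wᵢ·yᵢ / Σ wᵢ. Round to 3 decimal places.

131.480

Weighted sum: 3·165 + 2·18 + 6·130 + 4·170 + 4·102 + 6·148 = 495 + 36 + 780 + 680 + 408 + 888 = 3287
Weight total: 3 + 2 + 6 + 4 + 4 + 6 = 25
WMA = 3287 / 25 = 131.480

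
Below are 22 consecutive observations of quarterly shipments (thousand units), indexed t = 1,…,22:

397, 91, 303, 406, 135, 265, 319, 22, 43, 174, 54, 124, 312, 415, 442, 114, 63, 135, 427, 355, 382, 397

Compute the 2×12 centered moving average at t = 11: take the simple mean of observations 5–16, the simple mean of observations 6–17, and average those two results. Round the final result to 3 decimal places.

198.583

Sum over 5–16: 135 + 265 + 319 + 22 + 43 + 174 + 54 + 124 + 312 + 415 + 442 + 114 = 2419
Sum over 6–17: 265 + 319 + 22 + 43 + 174 + 54 + 124 + 312 + 415 + 442 + 114 + 63 = 2347
CMA at t=11 = (2419 + 2347) / (2·12) = 4766 / 24 = 198.583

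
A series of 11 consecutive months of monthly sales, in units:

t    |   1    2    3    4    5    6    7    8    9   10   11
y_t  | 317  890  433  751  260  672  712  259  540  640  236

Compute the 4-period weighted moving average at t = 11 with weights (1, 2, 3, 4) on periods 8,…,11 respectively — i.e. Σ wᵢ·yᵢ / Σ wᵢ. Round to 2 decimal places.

420.30

Weighted sum: 1·259 + 2·540 + 3·640 + 4·236 = 259 + 1080 + 1920 + 944 = 4203
Weight total: 1 + 2 + 3 + 4 = 10
WMA = 4203 / 10 = 420.30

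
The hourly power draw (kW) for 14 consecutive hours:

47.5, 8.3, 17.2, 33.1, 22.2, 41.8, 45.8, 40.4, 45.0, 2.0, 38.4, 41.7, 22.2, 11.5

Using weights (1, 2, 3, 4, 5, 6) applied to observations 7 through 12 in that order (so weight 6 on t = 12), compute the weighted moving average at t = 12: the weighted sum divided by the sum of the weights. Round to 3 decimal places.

33.895

Weighted sum: 1·45.8 + 2·40.4 + 3·45.0 + 4·2.0 + 5·38.4 + 6·41.7 = 45.8 + 80.8 + 135.0 + 8.0 + 192.0 + 250.2 = 711.8
Weight total: 1 + 2 + 3 + 4 + 5 + 6 = 21
WMA = 711.8 / 21 = 33.895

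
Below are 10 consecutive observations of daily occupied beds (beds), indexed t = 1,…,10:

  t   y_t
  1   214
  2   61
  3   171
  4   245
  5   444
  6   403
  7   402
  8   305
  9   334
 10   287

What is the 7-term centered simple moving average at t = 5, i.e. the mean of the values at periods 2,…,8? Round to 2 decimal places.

Sum of periods 2–8: 61 + 171 + 245 + 444 + 403 + 402 + 305 = 2031
Divide by 7: 2031 / 7 = 290.14

290.14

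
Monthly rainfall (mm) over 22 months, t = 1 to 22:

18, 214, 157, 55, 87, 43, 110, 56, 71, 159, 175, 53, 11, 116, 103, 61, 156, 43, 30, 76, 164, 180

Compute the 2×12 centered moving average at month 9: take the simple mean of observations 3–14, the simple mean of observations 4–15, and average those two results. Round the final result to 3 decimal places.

Sum over 3–14: 157 + 55 + 87 + 43 + 110 + 56 + 71 + 159 + 175 + 53 + 11 + 116 = 1093
Sum over 4–15: 55 + 87 + 43 + 110 + 56 + 71 + 159 + 175 + 53 + 11 + 116 + 103 = 1039
CMA at t=9 = (1093 + 1039) / (2·12) = 2132 / 24 = 88.833

88.833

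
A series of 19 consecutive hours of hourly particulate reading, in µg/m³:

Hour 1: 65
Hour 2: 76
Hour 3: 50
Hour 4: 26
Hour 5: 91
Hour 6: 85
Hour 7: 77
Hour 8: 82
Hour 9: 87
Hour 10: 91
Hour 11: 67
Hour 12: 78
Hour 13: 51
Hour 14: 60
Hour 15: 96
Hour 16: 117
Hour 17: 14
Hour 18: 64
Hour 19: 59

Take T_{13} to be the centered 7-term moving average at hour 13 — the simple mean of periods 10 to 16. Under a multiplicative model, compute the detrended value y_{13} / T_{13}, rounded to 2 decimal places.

0.64

Trend T_13 = (91 + 67 + 78 + 51 + 60 + 96 + 117) / 7 = 560/7 = 80.0000
Ratio to trend: 51 / 80.0000 = 0.64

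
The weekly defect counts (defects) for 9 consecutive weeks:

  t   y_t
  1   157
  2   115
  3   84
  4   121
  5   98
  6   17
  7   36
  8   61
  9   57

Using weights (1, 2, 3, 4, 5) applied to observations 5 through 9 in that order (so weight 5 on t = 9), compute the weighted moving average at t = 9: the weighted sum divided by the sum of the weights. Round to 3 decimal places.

Weighted sum: 1·98 + 2·17 + 3·36 + 4·61 + 5·57 = 98 + 34 + 108 + 244 + 285 = 769
Weight total: 1 + 2 + 3 + 4 + 5 = 15
WMA = 769 / 15 = 51.267

51.267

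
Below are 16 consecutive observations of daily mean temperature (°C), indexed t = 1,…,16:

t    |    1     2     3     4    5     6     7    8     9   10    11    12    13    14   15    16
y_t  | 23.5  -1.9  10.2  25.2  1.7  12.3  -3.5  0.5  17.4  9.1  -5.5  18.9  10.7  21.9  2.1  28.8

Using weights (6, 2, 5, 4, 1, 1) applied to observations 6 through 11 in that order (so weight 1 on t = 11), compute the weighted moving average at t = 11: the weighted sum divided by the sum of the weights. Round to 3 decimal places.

7.500

Weighted sum: 6·12.3 + 2·-3.5 + 5·0.5 + 4·17.4 + 1·9.1 + 1·-5.5 = 73.8 + -7.0 + 2.5 + 69.6 + 9.1 + -5.5 = 142.5
Weight total: 6 + 2 + 5 + 4 + 1 + 1 = 19
WMA = 142.5 / 19 = 7.500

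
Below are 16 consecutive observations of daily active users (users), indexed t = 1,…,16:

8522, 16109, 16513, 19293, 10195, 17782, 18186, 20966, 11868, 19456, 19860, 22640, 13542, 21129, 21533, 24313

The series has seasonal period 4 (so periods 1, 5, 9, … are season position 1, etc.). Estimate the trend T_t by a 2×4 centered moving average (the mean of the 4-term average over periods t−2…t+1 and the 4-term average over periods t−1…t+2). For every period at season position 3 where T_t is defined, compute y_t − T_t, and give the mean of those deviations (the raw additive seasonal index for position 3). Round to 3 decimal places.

1194.667

Season position 3 occurs at t = 3, 7, 11 (where T_t is defined).
t=3: T_3 = 15318.37500; y_3 − T_3 = 16513 − 15318.37500 = 1194.62500
t=7: T_7 = 16991.37500; y_7 − T_7 = 18186 − 16991.37500 = 1194.62500
t=11: T_11 = 18665.25000; y_11 − T_11 = 19860 − 18665.25000 = 1194.75000
Mean deviation: (1194.62500 + 1194.62500 + 1194.75000) / 3 = 1194.667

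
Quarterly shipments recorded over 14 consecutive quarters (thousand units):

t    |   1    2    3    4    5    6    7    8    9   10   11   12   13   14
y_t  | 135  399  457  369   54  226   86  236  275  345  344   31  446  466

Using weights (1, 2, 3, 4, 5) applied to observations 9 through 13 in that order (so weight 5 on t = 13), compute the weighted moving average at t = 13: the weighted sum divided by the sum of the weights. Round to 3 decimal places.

290.067

Weighted sum: 1·275 + 2·345 + 3·344 + 4·31 + 5·446 = 275 + 690 + 1032 + 124 + 2230 = 4351
Weight total: 1 + 2 + 3 + 4 + 5 = 15
WMA = 4351 / 15 = 290.067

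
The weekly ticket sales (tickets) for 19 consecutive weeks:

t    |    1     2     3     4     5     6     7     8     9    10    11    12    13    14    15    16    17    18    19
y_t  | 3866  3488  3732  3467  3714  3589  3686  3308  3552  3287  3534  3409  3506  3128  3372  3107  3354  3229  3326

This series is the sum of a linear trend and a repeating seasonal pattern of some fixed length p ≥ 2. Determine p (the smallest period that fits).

6

First differences y_{t+1} − y_t: -378, 244, -265, 247, -125, 97, -378, 244, -265, 247, -125, 97, -378, 244, …
The difference pattern repeats every 6 terms and not for any smaller step, so p = 6.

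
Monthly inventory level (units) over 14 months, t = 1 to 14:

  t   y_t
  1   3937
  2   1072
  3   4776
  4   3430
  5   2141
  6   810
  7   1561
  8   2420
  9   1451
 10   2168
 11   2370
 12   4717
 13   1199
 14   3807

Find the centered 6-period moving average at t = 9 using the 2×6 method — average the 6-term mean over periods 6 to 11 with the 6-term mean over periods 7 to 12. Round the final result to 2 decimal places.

Sum over 6–11: 810 + 1561 + 2420 + 1451 + 2168 + 2370 = 10780
Sum over 7–12: 1561 + 2420 + 1451 + 2168 + 2370 + 4717 = 14687
CMA at t=9 = (10780 + 14687) / (2·6) = 25467 / 12 = 2122.25

2122.25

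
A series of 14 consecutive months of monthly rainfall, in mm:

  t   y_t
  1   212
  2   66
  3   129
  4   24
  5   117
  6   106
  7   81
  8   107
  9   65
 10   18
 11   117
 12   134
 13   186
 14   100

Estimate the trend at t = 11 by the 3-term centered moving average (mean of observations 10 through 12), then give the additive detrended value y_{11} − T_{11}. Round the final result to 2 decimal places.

27.33

Trend T_11 = (18 + 117 + 134) / 3 = 269/3 = 89.6667
Detrended value: 117 − 89.6667 = 27.33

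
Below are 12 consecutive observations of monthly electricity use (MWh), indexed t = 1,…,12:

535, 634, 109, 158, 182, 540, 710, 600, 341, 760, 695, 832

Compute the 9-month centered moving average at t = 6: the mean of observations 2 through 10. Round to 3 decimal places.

448.222

Sum of periods 2–10: 634 + 109 + 158 + 182 + 540 + 710 + 600 + 341 + 760 = 4034
Divide by 9: 4034 / 9 = 448.222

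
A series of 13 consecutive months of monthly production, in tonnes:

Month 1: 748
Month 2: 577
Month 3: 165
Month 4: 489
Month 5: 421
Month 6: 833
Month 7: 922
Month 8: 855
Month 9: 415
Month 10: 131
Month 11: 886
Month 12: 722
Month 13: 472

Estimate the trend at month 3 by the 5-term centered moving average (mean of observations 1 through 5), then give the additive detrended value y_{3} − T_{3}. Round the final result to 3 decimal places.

-315.000

Trend T_3 = (748 + 577 + 165 + 489 + 421) / 5 = 2400/5 = 480.00000
Detrended value: 165 − 480.00000 = -315.000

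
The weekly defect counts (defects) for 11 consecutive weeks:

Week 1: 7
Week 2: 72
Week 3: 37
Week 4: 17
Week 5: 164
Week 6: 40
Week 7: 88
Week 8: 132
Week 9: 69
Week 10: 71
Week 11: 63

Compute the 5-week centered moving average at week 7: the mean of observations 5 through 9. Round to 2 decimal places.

Sum of periods 5–9: 164 + 40 + 88 + 132 + 69 = 493
Divide by 5: 493 / 5 = 98.60

98.60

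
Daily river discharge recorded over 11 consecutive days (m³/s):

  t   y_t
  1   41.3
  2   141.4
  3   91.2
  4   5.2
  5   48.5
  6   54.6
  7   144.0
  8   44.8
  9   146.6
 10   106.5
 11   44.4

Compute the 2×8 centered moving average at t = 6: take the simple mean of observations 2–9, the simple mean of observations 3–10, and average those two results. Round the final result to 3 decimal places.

Sum over 2–9: 141.4 + 91.2 + 5.2 + 48.5 + 54.6 + 144.0 + 44.8 + 146.6 = 676.3
Sum over 3–10: 91.2 + 5.2 + 48.5 + 54.6 + 144.0 + 44.8 + 146.6 + 106.5 = 641.4
CMA at t=6 = (676.3 + 641.4) / (2·8) = 1317.7 / 16 = 82.356

82.356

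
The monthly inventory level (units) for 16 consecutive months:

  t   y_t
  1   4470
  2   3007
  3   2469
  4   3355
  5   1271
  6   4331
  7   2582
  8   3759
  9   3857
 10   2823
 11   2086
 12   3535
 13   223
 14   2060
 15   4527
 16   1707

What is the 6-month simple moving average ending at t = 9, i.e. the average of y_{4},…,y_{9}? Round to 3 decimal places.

Sum of periods 4–9: 3355 + 1271 + 4331 + 2582 + 3759 + 3857 = 19155
Divide by 6: 19155 / 6 = 3192.500

3192.500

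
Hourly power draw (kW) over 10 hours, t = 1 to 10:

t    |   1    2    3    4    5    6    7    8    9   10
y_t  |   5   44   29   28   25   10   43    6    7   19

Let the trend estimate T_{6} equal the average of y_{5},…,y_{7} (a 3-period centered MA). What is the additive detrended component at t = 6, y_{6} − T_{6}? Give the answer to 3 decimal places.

Trend T_6 = (25 + 10 + 43) / 3 = 78/3 = 26.00000
Detrended value: 10 − 26.00000 = -16.000

-16.000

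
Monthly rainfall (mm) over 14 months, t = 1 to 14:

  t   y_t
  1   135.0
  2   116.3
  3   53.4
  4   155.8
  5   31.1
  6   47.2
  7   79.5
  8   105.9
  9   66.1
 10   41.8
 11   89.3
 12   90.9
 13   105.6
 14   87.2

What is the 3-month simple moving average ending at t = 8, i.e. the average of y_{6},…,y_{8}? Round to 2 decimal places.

77.53

Sum of periods 6–8: 47.2 + 79.5 + 105.9 = 232.6
Divide by 3: 232.6 / 3 = 77.53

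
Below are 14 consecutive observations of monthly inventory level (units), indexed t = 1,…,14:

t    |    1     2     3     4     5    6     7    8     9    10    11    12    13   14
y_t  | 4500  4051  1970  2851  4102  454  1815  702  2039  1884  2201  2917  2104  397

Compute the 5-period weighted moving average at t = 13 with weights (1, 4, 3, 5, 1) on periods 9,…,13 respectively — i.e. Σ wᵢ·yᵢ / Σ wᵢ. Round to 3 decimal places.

2347.643

Weighted sum: 1·2039 + 4·1884 + 3·2201 + 5·2917 + 1·2104 = 2039 + 7536 + 6603 + 14585 + 2104 = 32867
Weight total: 1 + 4 + 3 + 5 + 1 = 14
WMA = 32867 / 14 = 2347.643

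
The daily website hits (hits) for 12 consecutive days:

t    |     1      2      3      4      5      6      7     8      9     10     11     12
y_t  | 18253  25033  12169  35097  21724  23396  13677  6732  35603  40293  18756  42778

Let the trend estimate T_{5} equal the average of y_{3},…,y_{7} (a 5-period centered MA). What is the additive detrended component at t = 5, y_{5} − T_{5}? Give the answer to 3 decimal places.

Trend T_5 = (12169 + 35097 + 21724 + 23396 + 13677) / 5 = 106063/5 = 21212.60000
Detrended value: 21724 − 21212.60000 = 511.400

511.400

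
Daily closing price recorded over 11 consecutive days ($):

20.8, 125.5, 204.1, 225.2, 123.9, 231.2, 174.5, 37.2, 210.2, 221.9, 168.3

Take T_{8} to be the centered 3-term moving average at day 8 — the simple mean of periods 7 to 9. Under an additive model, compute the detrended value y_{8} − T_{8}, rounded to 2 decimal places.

-103.43

Trend T_8 = (174.5 + 37.2 + 210.2) / 3 = 421.9/3 = 140.6333
Detrended value: 37.2 − 140.6333 = -103.43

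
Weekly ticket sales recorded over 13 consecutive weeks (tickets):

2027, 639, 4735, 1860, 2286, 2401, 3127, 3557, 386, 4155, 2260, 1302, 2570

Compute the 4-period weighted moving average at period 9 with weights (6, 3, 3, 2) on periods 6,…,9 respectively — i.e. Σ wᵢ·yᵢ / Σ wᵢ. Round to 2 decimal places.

Weighted sum: 6·2401 + 3·3127 + 3·3557 + 2·386 = 14406 + 9381 + 10671 + 772 = 35230
Weight total: 6 + 3 + 3 + 2 = 14
WMA = 35230 / 14 = 2516.43

2516.43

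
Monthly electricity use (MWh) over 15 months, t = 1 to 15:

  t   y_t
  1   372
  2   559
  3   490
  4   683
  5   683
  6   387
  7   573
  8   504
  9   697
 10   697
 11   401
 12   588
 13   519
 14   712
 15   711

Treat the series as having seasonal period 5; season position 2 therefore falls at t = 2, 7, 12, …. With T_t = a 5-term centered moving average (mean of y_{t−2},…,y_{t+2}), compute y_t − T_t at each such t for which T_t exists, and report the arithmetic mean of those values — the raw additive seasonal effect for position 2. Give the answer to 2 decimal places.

4.40

Season position 2 occurs at t = 7, 12 (where T_t is defined).
t=7: T_7 = 568.8000; y_7 − T_7 = 573 − 568.8000 = 4.2000
t=12: T_12 = 583.4000; y_12 − T_12 = 588 − 583.4000 = 4.6000
Mean deviation: (4.2000 + 4.6000) / 2 = 4.40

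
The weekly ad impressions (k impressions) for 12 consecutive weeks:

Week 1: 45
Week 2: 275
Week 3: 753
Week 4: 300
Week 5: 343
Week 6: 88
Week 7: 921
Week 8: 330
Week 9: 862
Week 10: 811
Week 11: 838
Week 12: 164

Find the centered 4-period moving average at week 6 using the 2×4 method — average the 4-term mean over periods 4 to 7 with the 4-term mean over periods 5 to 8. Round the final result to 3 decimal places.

Sum over 4–7: 300 + 343 + 88 + 921 = 1652
Sum over 5–8: 343 + 88 + 921 + 330 = 1682
CMA at t=6 = (1652 + 1682) / (2·4) = 3334 / 8 = 416.750

416.750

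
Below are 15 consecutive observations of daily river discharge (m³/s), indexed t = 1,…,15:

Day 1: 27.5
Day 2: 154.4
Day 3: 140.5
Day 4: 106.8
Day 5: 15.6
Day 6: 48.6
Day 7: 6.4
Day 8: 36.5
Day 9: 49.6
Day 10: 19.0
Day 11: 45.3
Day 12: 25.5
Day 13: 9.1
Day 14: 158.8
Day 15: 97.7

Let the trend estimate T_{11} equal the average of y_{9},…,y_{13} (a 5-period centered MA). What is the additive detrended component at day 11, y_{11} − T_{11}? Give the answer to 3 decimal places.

15.600

Trend T_11 = (49.6 + 19.0 + 45.3 + 25.5 + 9.1) / 5 = 148.5/5 = 29.70000
Detrended value: 45.3 − 29.70000 = 15.600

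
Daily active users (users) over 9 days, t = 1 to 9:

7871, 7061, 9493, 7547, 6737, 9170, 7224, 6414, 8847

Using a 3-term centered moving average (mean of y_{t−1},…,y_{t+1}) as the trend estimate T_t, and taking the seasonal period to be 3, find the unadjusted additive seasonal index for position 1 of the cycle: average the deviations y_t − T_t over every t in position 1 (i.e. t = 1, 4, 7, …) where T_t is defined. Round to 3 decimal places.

-378.667

Season position 1 occurs at t = 4, 7 (where T_t is defined).
t=4: T_4 = 7925.66667; y_4 − T_4 = 7547 − 7925.66667 = -378.66667
t=7: T_7 = 7602.66667; y_7 − T_7 = 7224 − 7602.66667 = -378.66667
Mean deviation: (-378.66667 + -378.66667) / 2 = -378.667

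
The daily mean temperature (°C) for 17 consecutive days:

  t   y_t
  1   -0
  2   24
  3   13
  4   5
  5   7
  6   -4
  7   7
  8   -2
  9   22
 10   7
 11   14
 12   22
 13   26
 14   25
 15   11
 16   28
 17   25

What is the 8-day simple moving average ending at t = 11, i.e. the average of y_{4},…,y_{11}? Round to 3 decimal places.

Sum of periods 4–11: 5 + 7 + (-4) + 7 + (-2) + 22 + 7 + 14 = 56
Divide by 8: 56 / 8 = 7.000

7.000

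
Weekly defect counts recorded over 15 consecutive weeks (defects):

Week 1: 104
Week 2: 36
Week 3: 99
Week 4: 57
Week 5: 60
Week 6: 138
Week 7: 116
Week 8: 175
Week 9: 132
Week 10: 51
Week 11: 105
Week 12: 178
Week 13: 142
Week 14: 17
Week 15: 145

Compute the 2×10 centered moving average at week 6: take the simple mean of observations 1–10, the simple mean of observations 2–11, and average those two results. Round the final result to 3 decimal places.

Sum over 1–10: 104 + 36 + 99 + 57 + 60 + 138 + 116 + 175 + 132 + 51 = 968
Sum over 2–11: 36 + 99 + 57 + 60 + 138 + 116 + 175 + 132 + 51 + 105 = 969
CMA at t=6 = (968 + 969) / (2·10) = 1937 / 20 = 96.850

96.850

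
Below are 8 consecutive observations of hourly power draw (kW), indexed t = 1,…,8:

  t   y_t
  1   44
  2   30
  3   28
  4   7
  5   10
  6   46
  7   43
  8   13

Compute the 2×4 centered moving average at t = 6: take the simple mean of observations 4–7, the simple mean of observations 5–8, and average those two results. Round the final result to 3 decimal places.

Sum over 4–7: 7 + 10 + 46 + 43 = 106
Sum over 5–8: 10 + 46 + 43 + 13 = 112
CMA at t=6 = (106 + 112) / (2·4) = 218 / 8 = 27.250

27.250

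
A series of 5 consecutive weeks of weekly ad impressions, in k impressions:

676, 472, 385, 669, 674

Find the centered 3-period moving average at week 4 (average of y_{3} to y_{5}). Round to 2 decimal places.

576.00

Sum of periods 3–5: 385 + 669 + 674 = 1728
Divide by 3: 1728 / 3 = 576.00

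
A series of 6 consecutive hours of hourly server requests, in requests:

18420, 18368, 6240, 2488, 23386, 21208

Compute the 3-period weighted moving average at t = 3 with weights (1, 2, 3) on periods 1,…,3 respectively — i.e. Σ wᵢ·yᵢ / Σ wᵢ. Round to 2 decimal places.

12312.67

Weighted sum: 1·18420 + 2·18368 + 3·6240 = 18420 + 36736 + 18720 = 73876
Weight total: 1 + 2 + 3 = 6
WMA = 73876 / 6 = 12312.67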